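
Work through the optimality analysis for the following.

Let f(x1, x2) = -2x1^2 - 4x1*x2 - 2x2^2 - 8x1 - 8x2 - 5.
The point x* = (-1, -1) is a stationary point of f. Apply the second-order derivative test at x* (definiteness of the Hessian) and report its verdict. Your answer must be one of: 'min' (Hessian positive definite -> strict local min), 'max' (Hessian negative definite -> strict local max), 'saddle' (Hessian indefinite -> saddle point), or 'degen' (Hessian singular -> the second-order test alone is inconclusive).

Compute the Hessian H = grad^2 f:
  H = [[-4, -4], [-4, -4]]
Verify stationarity: grad f(x*) = H x* + g = (0, 0).
Eigenvalues of H: -8, 0.
H has a zero eigenvalue (singular; negative semidefinite but not definite), so H is neither positive definite, negative definite, nor indefinite. The second-order test alone is inconclusive -> degen.
(Indeed, f is constant along the null direction of H through x*, so x* is not a strict local extremum.)

degen


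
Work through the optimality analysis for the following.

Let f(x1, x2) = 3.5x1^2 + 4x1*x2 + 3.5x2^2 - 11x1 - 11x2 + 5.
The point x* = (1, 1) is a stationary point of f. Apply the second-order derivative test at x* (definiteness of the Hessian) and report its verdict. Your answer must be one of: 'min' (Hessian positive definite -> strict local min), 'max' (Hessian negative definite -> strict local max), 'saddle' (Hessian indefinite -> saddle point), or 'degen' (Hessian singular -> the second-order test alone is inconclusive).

Compute the Hessian H = grad^2 f:
  H = [[7, 4], [4, 7]]
Verify stationarity: grad f(x*) = H x* + g = (0, 0).
Eigenvalues of H: 3, 11.
Both eigenvalues > 0, so H is positive definite -> x* is a strict local min.

min


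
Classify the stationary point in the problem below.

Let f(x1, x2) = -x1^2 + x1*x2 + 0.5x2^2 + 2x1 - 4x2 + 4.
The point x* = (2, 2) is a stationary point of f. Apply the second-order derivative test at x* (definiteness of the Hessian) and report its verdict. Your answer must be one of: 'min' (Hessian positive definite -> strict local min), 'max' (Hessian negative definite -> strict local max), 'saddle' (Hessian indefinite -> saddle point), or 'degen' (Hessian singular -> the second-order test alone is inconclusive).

Compute the Hessian H = grad^2 f:
  H = [[-2, 1], [1, 1]]
Verify stationarity: grad f(x*) = H x* + g = (0, 0).
Eigenvalues of H: -2.3028, 1.3028.
Eigenvalues have mixed signs, so H is indefinite -> x* is a saddle point.

saddle


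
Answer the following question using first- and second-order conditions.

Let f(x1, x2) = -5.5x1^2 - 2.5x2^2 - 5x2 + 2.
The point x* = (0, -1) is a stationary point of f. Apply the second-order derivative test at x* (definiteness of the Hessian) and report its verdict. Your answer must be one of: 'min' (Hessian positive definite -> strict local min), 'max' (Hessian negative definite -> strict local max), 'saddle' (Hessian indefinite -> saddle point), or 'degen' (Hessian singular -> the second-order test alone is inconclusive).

Compute the Hessian H = grad^2 f:
  H = [[-11, 0], [0, -5]]
Verify stationarity: grad f(x*) = H x* + g = (0, 0).
Eigenvalues of H: -11, -5.
Both eigenvalues < 0, so H is negative definite -> x* is a strict local max.

max


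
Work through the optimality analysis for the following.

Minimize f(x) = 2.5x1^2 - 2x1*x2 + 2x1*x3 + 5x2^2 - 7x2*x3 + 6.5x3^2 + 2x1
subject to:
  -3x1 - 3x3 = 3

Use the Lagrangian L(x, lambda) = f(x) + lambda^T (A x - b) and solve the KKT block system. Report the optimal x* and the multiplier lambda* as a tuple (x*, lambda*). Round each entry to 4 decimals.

Form the Lagrangian:
  L(x, lambda) = (1/2) x^T Q x + c^T x + lambda^T (A x - b)
Stationarity (grad_x L = 0): Q x + c + A^T lambda = 0.
Primal feasibility: A x = b.

This gives the KKT block system:
  [ Q   A^T ] [ x     ]   [-c ]
  [ A    0  ] [ lambda ] = [ b ]

Solving the linear system:
  x*      = (-0.8261, -0.287, -0.1739)
  lambda* = (-0.6348)
  f(x*)   = 0.1261

x* = (-0.8261, -0.287, -0.1739), lambda* = (-0.6348)


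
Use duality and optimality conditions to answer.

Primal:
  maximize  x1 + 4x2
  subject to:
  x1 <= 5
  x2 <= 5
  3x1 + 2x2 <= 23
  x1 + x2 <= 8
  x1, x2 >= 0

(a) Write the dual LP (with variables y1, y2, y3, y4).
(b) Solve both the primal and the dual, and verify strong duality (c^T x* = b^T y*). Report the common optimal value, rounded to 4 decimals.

The standard primal-dual pair for 'max c^T x s.t. A x <= b, x >= 0' is:
  Dual:  min b^T y  s.t.  A^T y >= c,  y >= 0.

So the dual LP is:
  minimize  5y1 + 5y2 + 23y3 + 8y4
  subject to:
    y1 + 3y3 + y4 >= 1
    y2 + 2y3 + y4 >= 4
    y1, y2, y3, y4 >= 0

Solving the primal: x* = (3, 5).
  primal value c^T x* = 23.
Solving the dual: y* = (0, 3, 0, 1).
  dual value b^T y* = 23.
Strong duality: c^T x* = b^T y*. Confirmed.

23


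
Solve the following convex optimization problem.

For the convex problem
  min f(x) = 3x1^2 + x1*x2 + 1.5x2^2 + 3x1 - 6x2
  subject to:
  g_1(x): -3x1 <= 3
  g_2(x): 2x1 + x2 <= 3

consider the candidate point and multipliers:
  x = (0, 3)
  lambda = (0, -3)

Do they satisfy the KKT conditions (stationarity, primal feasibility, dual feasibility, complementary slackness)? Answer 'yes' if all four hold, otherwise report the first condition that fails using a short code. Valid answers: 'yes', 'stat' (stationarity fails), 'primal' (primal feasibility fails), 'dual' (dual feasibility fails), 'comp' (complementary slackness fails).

Gradient of f: grad f(x) = Q x + c = (6, 3)
Constraint values g_i(x) = a_i^T x - b_i:
  g_1((0, 3)) = -3
  g_2((0, 3)) = 0
Stationarity residual: grad f(x) + sum_i lambda_i a_i = (0, 0)
  -> stationarity OK
Primal feasibility (all g_i <= 0): OK
Dual feasibility (all lambda_i >= 0): FAILS
Complementary slackness (lambda_i * g_i(x) = 0 for all i): OK

Verdict: the first failing condition is dual_feasibility -> dual.

dual


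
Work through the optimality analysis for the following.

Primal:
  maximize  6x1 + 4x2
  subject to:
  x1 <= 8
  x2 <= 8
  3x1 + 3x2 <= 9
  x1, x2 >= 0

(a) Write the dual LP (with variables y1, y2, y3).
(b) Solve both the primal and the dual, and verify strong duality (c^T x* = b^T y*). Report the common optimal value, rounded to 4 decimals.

The standard primal-dual pair for 'max c^T x s.t. A x <= b, x >= 0' is:
  Dual:  min b^T y  s.t.  A^T y >= c,  y >= 0.

So the dual LP is:
  minimize  8y1 + 8y2 + 9y3
  subject to:
    y1 + 3y3 >= 6
    y2 + 3y3 >= 4
    y1, y2, y3 >= 0

Solving the primal: x* = (3, 0).
  primal value c^T x* = 18.
Solving the dual: y* = (0, 0, 2).
  dual value b^T y* = 18.
Strong duality: c^T x* = b^T y*. Confirmed.

18


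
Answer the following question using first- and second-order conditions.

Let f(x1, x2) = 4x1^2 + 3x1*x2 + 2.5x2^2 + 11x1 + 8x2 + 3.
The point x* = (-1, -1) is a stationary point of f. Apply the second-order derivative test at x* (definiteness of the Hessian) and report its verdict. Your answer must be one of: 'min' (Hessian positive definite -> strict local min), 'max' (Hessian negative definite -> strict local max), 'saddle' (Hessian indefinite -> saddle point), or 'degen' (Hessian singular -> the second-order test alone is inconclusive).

Compute the Hessian H = grad^2 f:
  H = [[8, 3], [3, 5]]
Verify stationarity: grad f(x*) = H x* + g = (0, 0).
Eigenvalues of H: 3.1459, 9.8541.
Both eigenvalues > 0, so H is positive definite -> x* is a strict local min.

min


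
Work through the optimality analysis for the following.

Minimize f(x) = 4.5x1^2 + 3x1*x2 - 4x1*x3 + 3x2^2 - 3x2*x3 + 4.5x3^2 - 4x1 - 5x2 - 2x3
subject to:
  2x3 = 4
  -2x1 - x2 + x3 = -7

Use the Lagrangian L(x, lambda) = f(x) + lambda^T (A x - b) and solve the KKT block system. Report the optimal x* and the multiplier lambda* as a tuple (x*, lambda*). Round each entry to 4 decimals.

Form the Lagrangian:
  L(x, lambda) = (1/2) x^T Q x + c^T x + lambda^T (A x - b)
Stationarity (grad_x L = 0): Q x + c + A^T lambda = 0.
Primal feasibility: A x = b.

This gives the KKT block system:
  [ Q   A^T ] [ x     ]   [-c ]
  [ A    0  ] [ lambda ] = [ b ]

Solving the linear system:
  x*      = (3.381, 2.2381, 2)
  lambda* = (-4.1667, 12.5714)
  f(x*)   = 37.9762

x* = (3.381, 2.2381, 2), lambda* = (-4.1667, 12.5714)


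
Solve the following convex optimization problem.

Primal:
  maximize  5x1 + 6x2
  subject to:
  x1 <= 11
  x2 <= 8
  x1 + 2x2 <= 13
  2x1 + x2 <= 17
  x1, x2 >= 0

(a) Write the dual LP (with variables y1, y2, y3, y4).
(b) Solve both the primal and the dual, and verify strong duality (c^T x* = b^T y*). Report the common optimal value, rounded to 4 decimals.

The standard primal-dual pair for 'max c^T x s.t. A x <= b, x >= 0' is:
  Dual:  min b^T y  s.t.  A^T y >= c,  y >= 0.

So the dual LP is:
  minimize  11y1 + 8y2 + 13y3 + 17y4
  subject to:
    y1 + y3 + 2y4 >= 5
    y2 + 2y3 + y4 >= 6
    y1, y2, y3, y4 >= 0

Solving the primal: x* = (7, 3).
  primal value c^T x* = 53.
Solving the dual: y* = (0, 0, 2.3333, 1.3333).
  dual value b^T y* = 53.
Strong duality: c^T x* = b^T y*. Confirmed.

53


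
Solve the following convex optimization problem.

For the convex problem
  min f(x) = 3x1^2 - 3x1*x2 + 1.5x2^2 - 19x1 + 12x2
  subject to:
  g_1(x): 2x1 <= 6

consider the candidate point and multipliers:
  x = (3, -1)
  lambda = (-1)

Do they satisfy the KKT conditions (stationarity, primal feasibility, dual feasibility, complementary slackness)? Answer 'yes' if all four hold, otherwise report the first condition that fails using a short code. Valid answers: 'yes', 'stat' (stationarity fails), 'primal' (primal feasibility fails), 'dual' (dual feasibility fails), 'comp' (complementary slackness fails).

Gradient of f: grad f(x) = Q x + c = (2, 0)
Constraint values g_i(x) = a_i^T x - b_i:
  g_1((3, -1)) = 0
Stationarity residual: grad f(x) + sum_i lambda_i a_i = (0, 0)
  -> stationarity OK
Primal feasibility (all g_i <= 0): OK
Dual feasibility (all lambda_i >= 0): FAILS
Complementary slackness (lambda_i * g_i(x) = 0 for all i): OK

Verdict: the first failing condition is dual_feasibility -> dual.

dual


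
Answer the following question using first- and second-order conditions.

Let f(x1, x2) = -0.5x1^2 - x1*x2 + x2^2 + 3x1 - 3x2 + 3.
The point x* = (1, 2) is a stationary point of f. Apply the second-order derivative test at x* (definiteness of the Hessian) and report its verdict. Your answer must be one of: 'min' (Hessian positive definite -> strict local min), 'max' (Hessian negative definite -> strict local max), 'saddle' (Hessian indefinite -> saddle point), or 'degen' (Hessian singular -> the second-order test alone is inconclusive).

Compute the Hessian H = grad^2 f:
  H = [[-1, -1], [-1, 2]]
Verify stationarity: grad f(x*) = H x* + g = (0, 0).
Eigenvalues of H: -1.3028, 2.3028.
Eigenvalues have mixed signs, so H is indefinite -> x* is a saddle point.

saddle


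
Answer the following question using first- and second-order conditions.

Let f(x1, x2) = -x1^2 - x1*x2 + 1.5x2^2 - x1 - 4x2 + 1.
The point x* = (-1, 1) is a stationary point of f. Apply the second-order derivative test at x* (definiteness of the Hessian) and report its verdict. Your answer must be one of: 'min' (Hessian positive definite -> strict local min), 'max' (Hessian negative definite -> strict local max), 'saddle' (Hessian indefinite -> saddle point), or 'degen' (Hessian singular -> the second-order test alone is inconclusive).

Compute the Hessian H = grad^2 f:
  H = [[-2, -1], [-1, 3]]
Verify stationarity: grad f(x*) = H x* + g = (0, 0).
Eigenvalues of H: -2.1926, 3.1926.
Eigenvalues have mixed signs, so H is indefinite -> x* is a saddle point.

saddle


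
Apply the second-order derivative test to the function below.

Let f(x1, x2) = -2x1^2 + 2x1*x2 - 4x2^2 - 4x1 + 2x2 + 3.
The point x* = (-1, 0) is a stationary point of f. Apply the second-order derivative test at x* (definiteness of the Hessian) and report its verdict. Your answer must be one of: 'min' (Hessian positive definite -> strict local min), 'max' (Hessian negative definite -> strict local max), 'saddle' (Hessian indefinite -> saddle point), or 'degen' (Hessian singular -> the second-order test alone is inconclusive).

Compute the Hessian H = grad^2 f:
  H = [[-4, 2], [2, -8]]
Verify stationarity: grad f(x*) = H x* + g = (0, 0).
Eigenvalues of H: -8.8284, -3.1716.
Both eigenvalues < 0, so H is negative definite -> x* is a strict local max.

max


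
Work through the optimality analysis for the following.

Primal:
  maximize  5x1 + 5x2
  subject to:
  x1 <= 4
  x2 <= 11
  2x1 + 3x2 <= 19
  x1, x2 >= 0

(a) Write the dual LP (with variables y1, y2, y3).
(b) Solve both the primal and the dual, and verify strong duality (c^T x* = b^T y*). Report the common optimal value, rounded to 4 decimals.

The standard primal-dual pair for 'max c^T x s.t. A x <= b, x >= 0' is:
  Dual:  min b^T y  s.t.  A^T y >= c,  y >= 0.

So the dual LP is:
  minimize  4y1 + 11y2 + 19y3
  subject to:
    y1 + 2y3 >= 5
    y2 + 3y3 >= 5
    y1, y2, y3 >= 0

Solving the primal: x* = (4, 3.6667).
  primal value c^T x* = 38.3333.
Solving the dual: y* = (1.6667, 0, 1.6667).
  dual value b^T y* = 38.3333.
Strong duality: c^T x* = b^T y*. Confirmed.

38.3333


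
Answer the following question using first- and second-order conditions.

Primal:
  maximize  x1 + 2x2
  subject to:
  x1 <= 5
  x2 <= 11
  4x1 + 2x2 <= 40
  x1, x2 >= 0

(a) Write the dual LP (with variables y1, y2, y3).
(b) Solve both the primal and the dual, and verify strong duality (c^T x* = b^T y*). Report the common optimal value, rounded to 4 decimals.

The standard primal-dual pair for 'max c^T x s.t. A x <= b, x >= 0' is:
  Dual:  min b^T y  s.t.  A^T y >= c,  y >= 0.

So the dual LP is:
  minimize  5y1 + 11y2 + 40y3
  subject to:
    y1 + 4y3 >= 1
    y2 + 2y3 >= 2
    y1, y2, y3 >= 0

Solving the primal: x* = (4.5, 11).
  primal value c^T x* = 26.5.
Solving the dual: y* = (0, 1.5, 0.25).
  dual value b^T y* = 26.5.
Strong duality: c^T x* = b^T y*. Confirmed.

26.5


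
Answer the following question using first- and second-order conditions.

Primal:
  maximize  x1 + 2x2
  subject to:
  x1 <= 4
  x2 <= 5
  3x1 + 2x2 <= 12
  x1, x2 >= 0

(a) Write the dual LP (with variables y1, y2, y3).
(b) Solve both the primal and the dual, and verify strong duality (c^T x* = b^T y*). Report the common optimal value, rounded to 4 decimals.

The standard primal-dual pair for 'max c^T x s.t. A x <= b, x >= 0' is:
  Dual:  min b^T y  s.t.  A^T y >= c,  y >= 0.

So the dual LP is:
  minimize  4y1 + 5y2 + 12y3
  subject to:
    y1 + 3y3 >= 1
    y2 + 2y3 >= 2
    y1, y2, y3 >= 0

Solving the primal: x* = (0.6667, 5).
  primal value c^T x* = 10.6667.
Solving the dual: y* = (0, 1.3333, 0.3333).
  dual value b^T y* = 10.6667.
Strong duality: c^T x* = b^T y*. Confirmed.

10.6667


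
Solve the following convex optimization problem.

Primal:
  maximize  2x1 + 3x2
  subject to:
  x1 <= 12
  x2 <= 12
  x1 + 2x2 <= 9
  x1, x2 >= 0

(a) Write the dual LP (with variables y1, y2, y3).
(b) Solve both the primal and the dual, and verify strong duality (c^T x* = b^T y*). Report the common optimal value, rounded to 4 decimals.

The standard primal-dual pair for 'max c^T x s.t. A x <= b, x >= 0' is:
  Dual:  min b^T y  s.t.  A^T y >= c,  y >= 0.

So the dual LP is:
  minimize  12y1 + 12y2 + 9y3
  subject to:
    y1 + y3 >= 2
    y2 + 2y3 >= 3
    y1, y2, y3 >= 0

Solving the primal: x* = (9, 0).
  primal value c^T x* = 18.
Solving the dual: y* = (0, 0, 2).
  dual value b^T y* = 18.
Strong duality: c^T x* = b^T y*. Confirmed.

18


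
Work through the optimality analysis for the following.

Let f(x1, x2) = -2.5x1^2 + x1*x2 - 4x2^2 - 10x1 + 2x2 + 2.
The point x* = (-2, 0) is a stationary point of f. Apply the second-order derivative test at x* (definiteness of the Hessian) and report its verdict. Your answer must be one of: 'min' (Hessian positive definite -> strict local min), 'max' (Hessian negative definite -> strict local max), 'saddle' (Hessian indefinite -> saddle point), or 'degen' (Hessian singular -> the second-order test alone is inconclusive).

Compute the Hessian H = grad^2 f:
  H = [[-5, 1], [1, -8]]
Verify stationarity: grad f(x*) = H x* + g = (0, 0).
Eigenvalues of H: -8.3028, -4.6972.
Both eigenvalues < 0, so H is negative definite -> x* is a strict local max.

max


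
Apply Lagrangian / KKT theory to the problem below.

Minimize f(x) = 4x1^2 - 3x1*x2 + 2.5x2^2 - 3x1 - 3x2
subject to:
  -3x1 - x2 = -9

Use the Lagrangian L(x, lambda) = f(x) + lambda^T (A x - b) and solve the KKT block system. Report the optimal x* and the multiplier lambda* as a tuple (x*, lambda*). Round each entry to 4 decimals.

Form the Lagrangian:
  L(x, lambda) = (1/2) x^T Q x + c^T x + lambda^T (A x - b)
Stationarity (grad_x L = 0): Q x + c + A^T lambda = 0.
Primal feasibility: A x = b.

This gives the KKT block system:
  [ Q   A^T ] [ x     ]   [-c ]
  [ A    0  ] [ lambda ] = [ b ]

Solving the linear system:
  x*      = (2.1972, 2.4085)
  lambda* = (2.4507)
  f(x*)   = 4.1197

x* = (2.1972, 2.4085), lambda* = (2.4507)


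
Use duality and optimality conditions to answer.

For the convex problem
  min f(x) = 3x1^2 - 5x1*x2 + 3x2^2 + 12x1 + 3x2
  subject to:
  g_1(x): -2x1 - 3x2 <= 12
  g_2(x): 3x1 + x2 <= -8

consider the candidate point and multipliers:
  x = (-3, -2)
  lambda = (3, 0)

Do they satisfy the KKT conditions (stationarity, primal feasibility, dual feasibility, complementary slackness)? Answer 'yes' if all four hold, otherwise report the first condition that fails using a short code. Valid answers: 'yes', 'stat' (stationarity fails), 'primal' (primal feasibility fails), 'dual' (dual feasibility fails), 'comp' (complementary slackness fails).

Gradient of f: grad f(x) = Q x + c = (4, 6)
Constraint values g_i(x) = a_i^T x - b_i:
  g_1((-3, -2)) = 0
  g_2((-3, -2)) = -3
Stationarity residual: grad f(x) + sum_i lambda_i a_i = (-2, -3)
  -> stationarity FAILS
Primal feasibility (all g_i <= 0): OK
Dual feasibility (all lambda_i >= 0): OK
Complementary slackness (lambda_i * g_i(x) = 0 for all i): OK

Verdict: the first failing condition is stationarity -> stat.

stat


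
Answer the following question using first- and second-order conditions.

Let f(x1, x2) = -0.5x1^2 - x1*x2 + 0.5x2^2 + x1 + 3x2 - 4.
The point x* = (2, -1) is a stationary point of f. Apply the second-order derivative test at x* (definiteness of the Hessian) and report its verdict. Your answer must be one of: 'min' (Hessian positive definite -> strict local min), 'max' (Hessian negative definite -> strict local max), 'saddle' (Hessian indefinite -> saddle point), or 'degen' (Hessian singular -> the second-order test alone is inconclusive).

Compute the Hessian H = grad^2 f:
  H = [[-1, -1], [-1, 1]]
Verify stationarity: grad f(x*) = H x* + g = (0, 0).
Eigenvalues of H: -1.4142, 1.4142.
Eigenvalues have mixed signs, so H is indefinite -> x* is a saddle point.

saddle


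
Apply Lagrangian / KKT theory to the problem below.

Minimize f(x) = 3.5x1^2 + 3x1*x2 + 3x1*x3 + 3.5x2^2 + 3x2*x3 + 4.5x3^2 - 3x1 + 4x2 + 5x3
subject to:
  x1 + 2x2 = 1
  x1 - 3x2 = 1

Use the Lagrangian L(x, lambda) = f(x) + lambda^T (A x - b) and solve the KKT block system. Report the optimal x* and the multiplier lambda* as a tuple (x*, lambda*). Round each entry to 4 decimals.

Form the Lagrangian:
  L(x, lambda) = (1/2) x^T Q x + c^T x + lambda^T (A x - b)
Stationarity (grad_x L = 0): Q x + c + A^T lambda = 0.
Primal feasibility: A x = b.

This gives the KKT block system:
  [ Q   A^T ] [ x     ]   [-c ]
  [ A    0  ] [ lambda ] = [ b ]

Solving the linear system:
  x*      = (1, 0, -0.8889)
  lambda* = (-1.6667, 0.3333)
  f(x*)   = -3.0556

x* = (1, 0, -0.8889), lambda* = (-1.6667, 0.3333)


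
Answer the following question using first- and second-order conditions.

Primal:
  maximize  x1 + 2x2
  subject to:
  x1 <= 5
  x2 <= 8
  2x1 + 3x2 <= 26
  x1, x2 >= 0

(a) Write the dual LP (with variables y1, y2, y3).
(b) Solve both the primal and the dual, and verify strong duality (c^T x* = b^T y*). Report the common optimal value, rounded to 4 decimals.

The standard primal-dual pair for 'max c^T x s.t. A x <= b, x >= 0' is:
  Dual:  min b^T y  s.t.  A^T y >= c,  y >= 0.

So the dual LP is:
  minimize  5y1 + 8y2 + 26y3
  subject to:
    y1 + 2y3 >= 1
    y2 + 3y3 >= 2
    y1, y2, y3 >= 0

Solving the primal: x* = (1, 8).
  primal value c^T x* = 17.
Solving the dual: y* = (0, 0.5, 0.5).
  dual value b^T y* = 17.
Strong duality: c^T x* = b^T y*. Confirmed.

17


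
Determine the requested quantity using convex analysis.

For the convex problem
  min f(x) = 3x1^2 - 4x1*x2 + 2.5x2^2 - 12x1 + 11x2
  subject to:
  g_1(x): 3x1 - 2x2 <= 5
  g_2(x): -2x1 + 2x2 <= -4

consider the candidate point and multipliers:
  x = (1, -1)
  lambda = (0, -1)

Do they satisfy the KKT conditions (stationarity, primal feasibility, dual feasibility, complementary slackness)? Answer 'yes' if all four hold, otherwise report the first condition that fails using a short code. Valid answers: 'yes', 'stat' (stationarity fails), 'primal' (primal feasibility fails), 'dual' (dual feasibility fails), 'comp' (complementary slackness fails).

Gradient of f: grad f(x) = Q x + c = (-2, 2)
Constraint values g_i(x) = a_i^T x - b_i:
  g_1((1, -1)) = 0
  g_2((1, -1)) = 0
Stationarity residual: grad f(x) + sum_i lambda_i a_i = (0, 0)
  -> stationarity OK
Primal feasibility (all g_i <= 0): OK
Dual feasibility (all lambda_i >= 0): FAILS
Complementary slackness (lambda_i * g_i(x) = 0 for all i): OK

Verdict: the first failing condition is dual_feasibility -> dual.

dual


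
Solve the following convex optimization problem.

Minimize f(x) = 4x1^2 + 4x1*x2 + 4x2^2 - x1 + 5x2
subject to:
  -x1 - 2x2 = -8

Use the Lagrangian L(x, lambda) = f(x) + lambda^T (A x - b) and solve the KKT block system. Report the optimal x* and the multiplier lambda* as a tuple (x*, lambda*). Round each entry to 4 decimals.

Form the Lagrangian:
  L(x, lambda) = (1/2) x^T Q x + c^T x + lambda^T (A x - b)
Stationarity (grad_x L = 0): Q x + c + A^T lambda = 0.
Primal feasibility: A x = b.

This gives the KKT block system:
  [ Q   A^T ] [ x     ]   [-c ]
  [ A    0  ] [ lambda ] = [ b ]

Solving the linear system:
  x*      = (0.5833, 3.7083)
  lambda* = (18.5)
  f(x*)   = 82.9792

x* = (0.5833, 3.7083), lambda* = (18.5)


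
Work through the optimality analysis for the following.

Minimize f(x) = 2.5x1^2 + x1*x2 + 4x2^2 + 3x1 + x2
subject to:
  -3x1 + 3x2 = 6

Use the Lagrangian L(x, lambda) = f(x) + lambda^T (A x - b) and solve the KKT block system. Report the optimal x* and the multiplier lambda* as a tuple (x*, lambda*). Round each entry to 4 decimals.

Form the Lagrangian:
  L(x, lambda) = (1/2) x^T Q x + c^T x + lambda^T (A x - b)
Stationarity (grad_x L = 0): Q x + c + A^T lambda = 0.
Primal feasibility: A x = b.

This gives the KKT block system:
  [ Q   A^T ] [ x     ]   [-c ]
  [ A    0  ] [ lambda ] = [ b ]

Solving the linear system:
  x*      = (-1.4667, 0.5333)
  lambda* = (-1.2667)
  f(x*)   = 1.8667

x* = (-1.4667, 0.5333), lambda* = (-1.2667)


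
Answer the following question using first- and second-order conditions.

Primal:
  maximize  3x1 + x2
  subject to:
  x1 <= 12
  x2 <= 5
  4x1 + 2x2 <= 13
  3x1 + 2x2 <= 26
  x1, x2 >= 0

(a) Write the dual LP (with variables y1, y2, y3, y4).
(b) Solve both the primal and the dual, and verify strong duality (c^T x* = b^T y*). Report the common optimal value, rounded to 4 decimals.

The standard primal-dual pair for 'max c^T x s.t. A x <= b, x >= 0' is:
  Dual:  min b^T y  s.t.  A^T y >= c,  y >= 0.

So the dual LP is:
  minimize  12y1 + 5y2 + 13y3 + 26y4
  subject to:
    y1 + 4y3 + 3y4 >= 3
    y2 + 2y3 + 2y4 >= 1
    y1, y2, y3, y4 >= 0

Solving the primal: x* = (3.25, 0).
  primal value c^T x* = 9.75.
Solving the dual: y* = (0, 0, 0.75, 0).
  dual value b^T y* = 9.75.
Strong duality: c^T x* = b^T y*. Confirmed.

9.75


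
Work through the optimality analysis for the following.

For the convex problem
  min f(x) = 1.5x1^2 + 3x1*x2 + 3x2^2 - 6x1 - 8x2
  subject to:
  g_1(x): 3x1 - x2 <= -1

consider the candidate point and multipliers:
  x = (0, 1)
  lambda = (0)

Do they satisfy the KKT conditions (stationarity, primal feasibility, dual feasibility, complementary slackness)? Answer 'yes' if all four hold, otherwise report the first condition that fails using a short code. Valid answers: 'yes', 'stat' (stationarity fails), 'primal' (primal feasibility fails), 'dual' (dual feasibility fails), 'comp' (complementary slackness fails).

Gradient of f: grad f(x) = Q x + c = (-3, -2)
Constraint values g_i(x) = a_i^T x - b_i:
  g_1((0, 1)) = 0
Stationarity residual: grad f(x) + sum_i lambda_i a_i = (-3, -2)
  -> stationarity FAILS
Primal feasibility (all g_i <= 0): OK
Dual feasibility (all lambda_i >= 0): OK
Complementary slackness (lambda_i * g_i(x) = 0 for all i): OK

Verdict: the first failing condition is stationarity -> stat.

stat


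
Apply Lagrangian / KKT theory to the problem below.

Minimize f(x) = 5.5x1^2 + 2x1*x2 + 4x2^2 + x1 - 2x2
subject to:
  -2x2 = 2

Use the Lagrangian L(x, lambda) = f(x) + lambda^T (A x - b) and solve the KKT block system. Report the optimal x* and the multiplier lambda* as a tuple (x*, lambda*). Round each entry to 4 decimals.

Form the Lagrangian:
  L(x, lambda) = (1/2) x^T Q x + c^T x + lambda^T (A x - b)
Stationarity (grad_x L = 0): Q x + c + A^T lambda = 0.
Primal feasibility: A x = b.

This gives the KKT block system:
  [ Q   A^T ] [ x     ]   [-c ]
  [ A    0  ] [ lambda ] = [ b ]

Solving the linear system:
  x*      = (0.0909, -1)
  lambda* = (-4.9091)
  f(x*)   = 5.9545

x* = (0.0909, -1), lambda* = (-4.9091)


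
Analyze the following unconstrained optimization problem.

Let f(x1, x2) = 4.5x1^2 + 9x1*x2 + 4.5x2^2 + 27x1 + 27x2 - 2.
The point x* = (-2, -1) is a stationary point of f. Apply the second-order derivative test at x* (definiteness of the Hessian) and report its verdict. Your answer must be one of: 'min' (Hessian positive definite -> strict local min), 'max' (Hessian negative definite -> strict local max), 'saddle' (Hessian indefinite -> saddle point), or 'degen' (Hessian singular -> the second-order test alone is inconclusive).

Compute the Hessian H = grad^2 f:
  H = [[9, 9], [9, 9]]
Verify stationarity: grad f(x*) = H x* + g = (0, 0).
Eigenvalues of H: 0, 18.
H has a zero eigenvalue (singular; positive semidefinite but not definite), so H is neither positive definite, negative definite, nor indefinite. The second-order test alone is inconclusive -> degen.
(Indeed, f is constant along the null direction of H through x*, so x* is not a strict local extremum.)

degen


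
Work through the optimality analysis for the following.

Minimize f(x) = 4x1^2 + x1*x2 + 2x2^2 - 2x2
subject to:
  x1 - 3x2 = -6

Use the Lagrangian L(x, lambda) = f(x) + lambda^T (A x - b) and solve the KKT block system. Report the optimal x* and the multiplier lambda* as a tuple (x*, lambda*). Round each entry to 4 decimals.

Form the Lagrangian:
  L(x, lambda) = (1/2) x^T Q x + c^T x + lambda^T (A x - b)
Stationarity (grad_x L = 0): Q x + c + A^T lambda = 0.
Primal feasibility: A x = b.

This gives the KKT block system:
  [ Q   A^T ] [ x     ]   [-c ]
  [ A    0  ] [ lambda ] = [ b ]

Solving the linear system:
  x*      = (-0.439, 1.8537)
  lambda* = (1.6585)
  f(x*)   = 3.122

x* = (-0.439, 1.8537), lambda* = (1.6585)


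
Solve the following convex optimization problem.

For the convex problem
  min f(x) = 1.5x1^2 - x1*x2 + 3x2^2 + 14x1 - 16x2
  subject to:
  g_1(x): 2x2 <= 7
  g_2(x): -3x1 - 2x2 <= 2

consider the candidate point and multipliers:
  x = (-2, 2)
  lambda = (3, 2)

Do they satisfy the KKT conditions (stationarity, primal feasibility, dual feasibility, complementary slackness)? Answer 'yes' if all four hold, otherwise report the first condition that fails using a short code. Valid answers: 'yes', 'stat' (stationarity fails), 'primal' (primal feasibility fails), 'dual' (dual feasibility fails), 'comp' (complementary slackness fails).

Gradient of f: grad f(x) = Q x + c = (6, -2)
Constraint values g_i(x) = a_i^T x - b_i:
  g_1((-2, 2)) = -3
  g_2((-2, 2)) = 0
Stationarity residual: grad f(x) + sum_i lambda_i a_i = (0, 0)
  -> stationarity OK
Primal feasibility (all g_i <= 0): OK
Dual feasibility (all lambda_i >= 0): OK
Complementary slackness (lambda_i * g_i(x) = 0 for all i): FAILS

Verdict: the first failing condition is complementary_slackness -> comp.

comp


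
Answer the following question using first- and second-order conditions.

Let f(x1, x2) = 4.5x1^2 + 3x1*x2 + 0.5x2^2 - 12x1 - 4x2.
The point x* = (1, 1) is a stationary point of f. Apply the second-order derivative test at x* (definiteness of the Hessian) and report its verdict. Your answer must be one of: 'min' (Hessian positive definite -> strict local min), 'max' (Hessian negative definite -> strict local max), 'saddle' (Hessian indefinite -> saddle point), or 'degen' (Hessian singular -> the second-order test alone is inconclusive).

Compute the Hessian H = grad^2 f:
  H = [[9, 3], [3, 1]]
Verify stationarity: grad f(x*) = H x* + g = (0, 0).
Eigenvalues of H: 0, 10.
H has a zero eigenvalue (singular; positive semidefinite but not definite), so H is neither positive definite, negative definite, nor indefinite. The second-order test alone is inconclusive -> degen.
(Indeed, f is constant along the null direction of H through x*, so x* is not a strict local extremum.)

degen


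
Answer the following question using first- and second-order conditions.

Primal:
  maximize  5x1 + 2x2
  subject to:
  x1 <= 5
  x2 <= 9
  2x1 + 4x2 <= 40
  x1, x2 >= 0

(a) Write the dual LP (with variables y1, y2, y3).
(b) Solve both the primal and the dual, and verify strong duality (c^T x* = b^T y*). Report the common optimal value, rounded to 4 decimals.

The standard primal-dual pair for 'max c^T x s.t. A x <= b, x >= 0' is:
  Dual:  min b^T y  s.t.  A^T y >= c,  y >= 0.

So the dual LP is:
  minimize  5y1 + 9y2 + 40y3
  subject to:
    y1 + 2y3 >= 5
    y2 + 4y3 >= 2
    y1, y2, y3 >= 0

Solving the primal: x* = (5, 7.5).
  primal value c^T x* = 40.
Solving the dual: y* = (4, 0, 0.5).
  dual value b^T y* = 40.
Strong duality: c^T x* = b^T y*. Confirmed.

40


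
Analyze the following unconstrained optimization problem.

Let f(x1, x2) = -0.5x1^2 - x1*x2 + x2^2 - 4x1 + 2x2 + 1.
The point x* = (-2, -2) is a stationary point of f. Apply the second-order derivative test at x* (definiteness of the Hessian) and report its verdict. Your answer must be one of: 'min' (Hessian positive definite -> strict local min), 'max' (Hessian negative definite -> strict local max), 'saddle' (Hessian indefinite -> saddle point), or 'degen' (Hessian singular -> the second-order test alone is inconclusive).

Compute the Hessian H = grad^2 f:
  H = [[-1, -1], [-1, 2]]
Verify stationarity: grad f(x*) = H x* + g = (0, 0).
Eigenvalues of H: -1.3028, 2.3028.
Eigenvalues have mixed signs, so H is indefinite -> x* is a saddle point.

saddle


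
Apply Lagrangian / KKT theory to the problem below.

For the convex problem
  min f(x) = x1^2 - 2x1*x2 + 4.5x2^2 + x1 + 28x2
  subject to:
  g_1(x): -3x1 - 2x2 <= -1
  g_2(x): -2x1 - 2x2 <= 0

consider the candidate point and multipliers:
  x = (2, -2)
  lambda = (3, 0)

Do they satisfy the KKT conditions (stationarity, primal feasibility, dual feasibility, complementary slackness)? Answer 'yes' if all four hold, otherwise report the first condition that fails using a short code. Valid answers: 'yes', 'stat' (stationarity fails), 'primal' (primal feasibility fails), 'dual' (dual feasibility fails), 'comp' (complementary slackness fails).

Gradient of f: grad f(x) = Q x + c = (9, 6)
Constraint values g_i(x) = a_i^T x - b_i:
  g_1((2, -2)) = -1
  g_2((2, -2)) = 0
Stationarity residual: grad f(x) + sum_i lambda_i a_i = (0, 0)
  -> stationarity OK
Primal feasibility (all g_i <= 0): OK
Dual feasibility (all lambda_i >= 0): OK
Complementary slackness (lambda_i * g_i(x) = 0 for all i): FAILS

Verdict: the first failing condition is complementary_slackness -> comp.

comp


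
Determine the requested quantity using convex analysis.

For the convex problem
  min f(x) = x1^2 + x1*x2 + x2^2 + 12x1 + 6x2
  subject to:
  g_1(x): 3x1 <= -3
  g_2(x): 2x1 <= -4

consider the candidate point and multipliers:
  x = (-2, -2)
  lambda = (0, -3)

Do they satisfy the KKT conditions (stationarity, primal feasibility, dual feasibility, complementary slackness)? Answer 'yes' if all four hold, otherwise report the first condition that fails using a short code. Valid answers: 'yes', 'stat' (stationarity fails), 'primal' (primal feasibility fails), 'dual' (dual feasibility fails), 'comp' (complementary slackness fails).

Gradient of f: grad f(x) = Q x + c = (6, 0)
Constraint values g_i(x) = a_i^T x - b_i:
  g_1((-2, -2)) = -3
  g_2((-2, -2)) = 0
Stationarity residual: grad f(x) + sum_i lambda_i a_i = (0, 0)
  -> stationarity OK
Primal feasibility (all g_i <= 0): OK
Dual feasibility (all lambda_i >= 0): FAILS
Complementary slackness (lambda_i * g_i(x) = 0 for all i): OK

Verdict: the first failing condition is dual_feasibility -> dual.

dual


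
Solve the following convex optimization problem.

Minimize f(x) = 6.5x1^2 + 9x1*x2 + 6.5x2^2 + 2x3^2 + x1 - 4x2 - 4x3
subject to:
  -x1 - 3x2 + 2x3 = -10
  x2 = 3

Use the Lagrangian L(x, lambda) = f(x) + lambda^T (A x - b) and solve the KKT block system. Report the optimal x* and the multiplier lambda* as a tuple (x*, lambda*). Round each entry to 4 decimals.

Form the Lagrangian:
  L(x, lambda) = (1/2) x^T Q x + c^T x + lambda^T (A x - b)
Stationarity (grad_x L = 0): Q x + c + A^T lambda = 0.
Primal feasibility: A x = b.

This gives the KKT block system:
  [ Q   A^T ] [ x     ]   [-c ]
  [ A    0  ] [ lambda ] = [ b ]

Solving the linear system:
  x*      = (-1.7857, 3, -1.3929)
  lambda* = (4.7857, -4.5714)
  f(x*)   = 26.6786

x* = (-1.7857, 3, -1.3929), lambda* = (4.7857, -4.5714)


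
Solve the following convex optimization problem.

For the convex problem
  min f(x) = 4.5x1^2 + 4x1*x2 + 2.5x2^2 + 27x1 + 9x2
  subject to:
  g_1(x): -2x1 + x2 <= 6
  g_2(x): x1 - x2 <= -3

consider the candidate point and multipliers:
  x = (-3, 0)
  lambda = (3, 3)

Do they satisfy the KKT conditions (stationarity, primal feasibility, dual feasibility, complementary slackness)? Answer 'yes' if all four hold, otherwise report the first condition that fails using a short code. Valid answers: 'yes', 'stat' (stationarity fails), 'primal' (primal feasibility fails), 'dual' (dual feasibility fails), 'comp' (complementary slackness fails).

Gradient of f: grad f(x) = Q x + c = (0, -3)
Constraint values g_i(x) = a_i^T x - b_i:
  g_1((-3, 0)) = 0
  g_2((-3, 0)) = 0
Stationarity residual: grad f(x) + sum_i lambda_i a_i = (-3, -3)
  -> stationarity FAILS
Primal feasibility (all g_i <= 0): OK
Dual feasibility (all lambda_i >= 0): OK
Complementary slackness (lambda_i * g_i(x) = 0 for all i): OK

Verdict: the first failing condition is stationarity -> stat.

stat


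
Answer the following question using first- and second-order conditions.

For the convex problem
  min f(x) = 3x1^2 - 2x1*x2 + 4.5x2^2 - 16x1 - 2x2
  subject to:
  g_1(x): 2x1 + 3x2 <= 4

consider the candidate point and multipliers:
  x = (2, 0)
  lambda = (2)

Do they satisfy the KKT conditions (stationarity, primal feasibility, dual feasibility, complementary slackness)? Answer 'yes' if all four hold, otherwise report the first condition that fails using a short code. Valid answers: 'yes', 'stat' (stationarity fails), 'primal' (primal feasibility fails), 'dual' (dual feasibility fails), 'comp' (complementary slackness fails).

Gradient of f: grad f(x) = Q x + c = (-4, -6)
Constraint values g_i(x) = a_i^T x - b_i:
  g_1((2, 0)) = 0
Stationarity residual: grad f(x) + sum_i lambda_i a_i = (0, 0)
  -> stationarity OK
Primal feasibility (all g_i <= 0): OK
Dual feasibility (all lambda_i >= 0): OK
Complementary slackness (lambda_i * g_i(x) = 0 for all i): OK

Verdict: yes, KKT holds.

yes


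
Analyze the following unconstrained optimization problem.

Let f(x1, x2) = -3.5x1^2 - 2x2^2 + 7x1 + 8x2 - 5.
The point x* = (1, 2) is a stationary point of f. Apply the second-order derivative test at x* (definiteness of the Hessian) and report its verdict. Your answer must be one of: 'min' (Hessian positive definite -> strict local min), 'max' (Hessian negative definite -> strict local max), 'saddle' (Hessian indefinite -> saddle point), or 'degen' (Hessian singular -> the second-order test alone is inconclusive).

Compute the Hessian H = grad^2 f:
  H = [[-7, 0], [0, -4]]
Verify stationarity: grad f(x*) = H x* + g = (0, 0).
Eigenvalues of H: -7, -4.
Both eigenvalues < 0, so H is negative definite -> x* is a strict local max.

max


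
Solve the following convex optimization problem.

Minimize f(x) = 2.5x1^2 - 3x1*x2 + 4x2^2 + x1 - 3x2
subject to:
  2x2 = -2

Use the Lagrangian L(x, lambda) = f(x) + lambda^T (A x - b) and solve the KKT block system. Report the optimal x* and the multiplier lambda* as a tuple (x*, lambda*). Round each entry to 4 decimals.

Form the Lagrangian:
  L(x, lambda) = (1/2) x^T Q x + c^T x + lambda^T (A x - b)
Stationarity (grad_x L = 0): Q x + c + A^T lambda = 0.
Primal feasibility: A x = b.

This gives the KKT block system:
  [ Q   A^T ] [ x     ]   [-c ]
  [ A    0  ] [ lambda ] = [ b ]

Solving the linear system:
  x*      = (-0.8, -1)
  lambda* = (4.3)
  f(x*)   = 5.4

x* = (-0.8, -1), lambda* = (4.3)


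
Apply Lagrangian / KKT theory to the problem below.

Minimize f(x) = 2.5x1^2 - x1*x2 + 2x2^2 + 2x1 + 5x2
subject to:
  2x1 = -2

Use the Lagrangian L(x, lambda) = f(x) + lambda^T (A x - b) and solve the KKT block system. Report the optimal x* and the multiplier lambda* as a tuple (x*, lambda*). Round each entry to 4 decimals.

Form the Lagrangian:
  L(x, lambda) = (1/2) x^T Q x + c^T x + lambda^T (A x - b)
Stationarity (grad_x L = 0): Q x + c + A^T lambda = 0.
Primal feasibility: A x = b.

This gives the KKT block system:
  [ Q   A^T ] [ x     ]   [-c ]
  [ A    0  ] [ lambda ] = [ b ]

Solving the linear system:
  x*      = (-1, -1.5)
  lambda* = (0.75)
  f(x*)   = -4

x* = (-1, -1.5), lambda* = (0.75)


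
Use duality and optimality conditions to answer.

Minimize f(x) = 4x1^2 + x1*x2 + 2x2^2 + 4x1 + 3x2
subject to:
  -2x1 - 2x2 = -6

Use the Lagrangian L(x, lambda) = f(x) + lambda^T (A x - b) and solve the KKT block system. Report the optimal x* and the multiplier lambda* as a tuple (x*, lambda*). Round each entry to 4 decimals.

Form the Lagrangian:
  L(x, lambda) = (1/2) x^T Q x + c^T x + lambda^T (A x - b)
Stationarity (grad_x L = 0): Q x + c + A^T lambda = 0.
Primal feasibility: A x = b.

This gives the KKT block system:
  [ Q   A^T ] [ x     ]   [-c ]
  [ A    0  ] [ lambda ] = [ b ]

Solving the linear system:
  x*      = (0.8, 2.2)
  lambda* = (6.3)
  f(x*)   = 23.8

x* = (0.8, 2.2), lambda* = (6.3)


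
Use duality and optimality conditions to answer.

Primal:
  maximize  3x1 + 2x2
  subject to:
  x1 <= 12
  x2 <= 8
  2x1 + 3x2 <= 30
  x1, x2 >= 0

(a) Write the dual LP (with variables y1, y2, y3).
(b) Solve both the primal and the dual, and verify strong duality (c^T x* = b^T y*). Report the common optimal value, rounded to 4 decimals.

The standard primal-dual pair for 'max c^T x s.t. A x <= b, x >= 0' is:
  Dual:  min b^T y  s.t.  A^T y >= c,  y >= 0.

So the dual LP is:
  minimize  12y1 + 8y2 + 30y3
  subject to:
    y1 + 2y3 >= 3
    y2 + 3y3 >= 2
    y1, y2, y3 >= 0

Solving the primal: x* = (12, 2).
  primal value c^T x* = 40.
Solving the dual: y* = (1.6667, 0, 0.6667).
  dual value b^T y* = 40.
Strong duality: c^T x* = b^T y*. Confirmed.

40


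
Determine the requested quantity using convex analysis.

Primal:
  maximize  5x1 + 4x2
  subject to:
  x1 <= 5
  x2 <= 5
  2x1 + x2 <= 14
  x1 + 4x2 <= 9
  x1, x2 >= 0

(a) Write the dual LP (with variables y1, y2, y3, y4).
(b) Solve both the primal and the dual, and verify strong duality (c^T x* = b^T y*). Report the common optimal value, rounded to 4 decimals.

The standard primal-dual pair for 'max c^T x s.t. A x <= b, x >= 0' is:
  Dual:  min b^T y  s.t.  A^T y >= c,  y >= 0.

So the dual LP is:
  minimize  5y1 + 5y2 + 14y3 + 9y4
  subject to:
    y1 + 2y3 + y4 >= 5
    y2 + y3 + 4y4 >= 4
    y1, y2, y3, y4 >= 0

Solving the primal: x* = (5, 1).
  primal value c^T x* = 29.
Solving the dual: y* = (4, 0, 0, 1).
  dual value b^T y* = 29.
Strong duality: c^T x* = b^T y*. Confirmed.

29
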